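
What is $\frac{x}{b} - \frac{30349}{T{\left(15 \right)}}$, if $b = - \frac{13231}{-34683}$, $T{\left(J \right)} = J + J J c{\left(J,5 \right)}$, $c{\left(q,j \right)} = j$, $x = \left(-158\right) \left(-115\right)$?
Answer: $\frac{718015177781}{15083340} \approx 47603.0$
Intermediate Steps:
$x = 18170$
$T{\left(J \right)} = J + 5 J^{2}$ ($T{\left(J \right)} = J + J J 5 = J + J^{2} \cdot 5 = J + 5 J^{2}$)
$b = \frac{13231}{34683}$ ($b = \left(-13231\right) \left(- \frac{1}{34683}\right) = \frac{13231}{34683} \approx 0.38148$)
$\frac{x}{b} - \frac{30349}{T{\left(15 \right)}} = \frac{18170}{\frac{13231}{34683}} - \frac{30349}{15 \left(1 + 5 \cdot 15\right)} = 18170 \cdot \frac{34683}{13231} - \frac{30349}{15 \left(1 + 75\right)} = \frac{630190110}{13231} - \frac{30349}{15 \cdot 76} = \frac{630190110}{13231} - \frac{30349}{1140} = \frac{718015177781}{15083340}$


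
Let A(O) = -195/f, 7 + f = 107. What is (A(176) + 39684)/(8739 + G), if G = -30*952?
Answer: -264547/132140 ≈ -2.0020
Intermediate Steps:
f = 100 (f = -7 + 107 = 100)
A(O) = -39/20 (A(O) = -195/100 = -195*1/100 = -39/20)
G = -28560
(A(176) + 39684)/(8739 + G) = (-39/20 + 39684)/(8739 - 28560) = (793641/20)/(-19821) = (793641/20)*(-1/19821) = -264547/132140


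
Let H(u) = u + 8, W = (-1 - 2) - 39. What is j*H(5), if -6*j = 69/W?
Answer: 299/84 ≈ 3.5595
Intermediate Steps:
W = -42 (W = -3 - 39 = -42)
H(u) = 8 + u
j = 23/84 (j = -23/(2*(-42)) = -23*(-1)/(2*42) = -1/6*(-23/14) = 23/84 ≈ 0.27381)
j*H(5) = 23*(8 + 5)/84 = (23/84)*13 = 299/84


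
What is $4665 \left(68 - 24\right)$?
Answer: $205260$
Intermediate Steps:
$4665 \left(68 - 24\right) = 4665 \cdot 44 = 205260$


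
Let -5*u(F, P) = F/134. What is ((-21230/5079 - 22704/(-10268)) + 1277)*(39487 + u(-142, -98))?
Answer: 43980094867270696/873532131 ≈ 5.0347e+7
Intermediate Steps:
u(F, P) = -F/670 (u(F, P) = -F/(5*134) = -F/670)
((-21230/5079 - 22704/(-10268)) + 1277)*(39487 + u(-142, -98)) = ((-21230/5079 - 22704/(-10268)) + 1277)*(39487 - 1/670*(-142)) = ((-21230*1/5079 - 22704*(-1/10268)) + 1277)*(39487 + 71/335) = ((-21230/5079 + 5676/2567) + 1277)*(13228216/335) = (-25669006/13037793 + 1277)*(13228216/335) = (16623592655/13037793)*(13228216/335) = 43980094867270696/873532131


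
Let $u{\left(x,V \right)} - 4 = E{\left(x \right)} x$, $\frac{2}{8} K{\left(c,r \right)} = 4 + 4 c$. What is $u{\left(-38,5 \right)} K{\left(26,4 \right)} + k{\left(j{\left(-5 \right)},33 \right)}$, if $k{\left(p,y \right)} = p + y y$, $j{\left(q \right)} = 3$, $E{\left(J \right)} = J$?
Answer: $626628$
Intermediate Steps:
$K{\left(c,r \right)} = 16 + 16 c$ ($K{\left(c,r \right)} = 4 \left(4 + 4 c\right) = 16 + 16 c$)
$u{\left(x,V \right)} = 4 + x^{2}$ ($u{\left(x,V \right)} = 4 + x x = 4 + x^{2}$)
$k{\left(p,y \right)} = p + y^{2}$
$u{\left(-38,5 \right)} K{\left(26,4 \right)} + k{\left(j{\left(-5 \right)},33 \right)} = \left(4 + \left(-38\right)^{2}\right) \left(16 + 16 \cdot 26\right) + \left(3 + 33^{2}\right) = \left(4 + 1444\right) \left(16 + 416\right) + \left(3 + 1089\right) = 1448 \cdot 432 + 1092 = 625536 + 1092 = 626628$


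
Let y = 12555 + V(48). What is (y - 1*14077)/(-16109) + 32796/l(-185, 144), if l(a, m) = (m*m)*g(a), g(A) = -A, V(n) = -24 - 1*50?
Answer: 184745059/1716575040 ≈ 0.10762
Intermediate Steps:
V(n) = -74 (V(n) = -24 - 50 = -74)
y = 12481 (y = 12555 - 74 = 12481)
l(a, m) = -a*m² (l(a, m) = (m*m)*(-a) = m²*(-a) = -a*m²)
(y - 1*14077)/(-16109) + 32796/l(-185, 144) = (12481 - 1*14077)/(-16109) + 32796/((-1*(-185)*144²)) = (12481 - 14077)*(-1/16109) + 32796/((-1*(-185)*20736)) = -1596*(-1/16109) + 32796/3836160 = 1596/16109 + 32796*(1/3836160) = 1596/16109 + 911/106560 = 184745059/1716575040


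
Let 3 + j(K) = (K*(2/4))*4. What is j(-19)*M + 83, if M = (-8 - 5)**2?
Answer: -6846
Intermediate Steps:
M = 169 (M = (-13)**2 = 169)
j(K) = -3 + 2*K (j(K) = -3 + (K*(2/4))*4 = -3 + (K*(2*(1/4)))*4 = -3 + (K*(1/2))*4 = -3 + (K/2)*4 = -3 + 2*K)
j(-19)*M + 83 = (-3 + 2*(-19))*169 + 83 = (-3 - 38)*169 + 83 = -41*169 + 83 = -6929 + 83 = -6846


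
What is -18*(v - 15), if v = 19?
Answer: -72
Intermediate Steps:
-18*(v - 15) = -18*(19 - 15) = -18*4 = -72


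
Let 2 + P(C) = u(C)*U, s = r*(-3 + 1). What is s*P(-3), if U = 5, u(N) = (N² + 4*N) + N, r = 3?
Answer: 192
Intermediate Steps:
s = -6 (s = 3*(-3 + 1) = 3*(-2) = -6)
u(N) = N² + 5*N
P(C) = -2 + 5*C*(5 + C) (P(C) = -2 + (C*(5 + C))*5 = -2 + 5*C*(5 + C))
s*P(-3) = -6*(-2 + 5*(-3)*(5 - 3)) = -6*(-2 + 5*(-3)*2) = -6*(-2 - 30) = -6*(-32) = 192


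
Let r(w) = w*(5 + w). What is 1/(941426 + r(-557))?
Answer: 1/1248890 ≈ 8.0071e-7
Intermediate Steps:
1/(941426 + r(-557)) = 1/(941426 - 557*(5 - 557)) = 1/(941426 - 557*(-552)) = 1/(941426 + 307464) = 1/1248890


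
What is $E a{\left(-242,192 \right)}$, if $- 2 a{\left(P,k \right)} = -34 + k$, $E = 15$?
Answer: $-1185$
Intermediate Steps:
$a{\left(P,k \right)} = 17 - \frac{k}{2}$ ($a{\left(P,k \right)} = - \frac{-34 + k}{2} = 17 - \frac{k}{2}$)
$E a{\left(-242,192 \right)} = 15 \left(17 - 96\right) = 15 \left(-79\right) = -1185$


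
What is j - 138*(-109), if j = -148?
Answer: 14894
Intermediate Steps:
j - 138*(-109) = -148 - 138*(-109) = -148 + 15042 = 14894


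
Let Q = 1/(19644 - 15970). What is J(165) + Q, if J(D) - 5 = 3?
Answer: 29393/3674 ≈ 8.0003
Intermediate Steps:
J(D) = 8 (J(D) = 5 + 3 = 8)
Q = 1/3674 ≈ 0.00027218
J(165) + Q = 8 + 1/3674 = 29393/3674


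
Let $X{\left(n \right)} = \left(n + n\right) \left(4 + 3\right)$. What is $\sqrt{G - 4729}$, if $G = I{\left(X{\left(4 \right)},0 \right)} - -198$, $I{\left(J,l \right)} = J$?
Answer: $5 i \sqrt{179} \approx 66.895 i$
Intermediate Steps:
$X{\left(n \right)} = 14 n$ ($X{\left(n \right)} = 2 n 7 = 14 n$)
$G = 254$ ($G = 14 \cdot 4 - -198 = 56 + 198 = 254$)
$\sqrt{G - 4729} = \sqrt{254 - 4729} = \sqrt{-4475} = 5 i \sqrt{179}$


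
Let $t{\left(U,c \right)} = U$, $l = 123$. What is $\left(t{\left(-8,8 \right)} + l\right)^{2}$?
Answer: $13225$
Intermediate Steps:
$\left(t{\left(-8,8 \right)} + l\right)^{2} = \left(-8 + 123\right)^{2} = 115^{2} = 13225$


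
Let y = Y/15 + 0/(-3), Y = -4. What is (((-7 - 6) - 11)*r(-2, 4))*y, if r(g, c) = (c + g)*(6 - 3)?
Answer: 192/5 ≈ 38.400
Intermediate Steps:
r(g, c) = 3*c + 3*g (r(g, c) = (c + g)*3 = 3*c + 3*g)
y = -4/15 (y = -4/15 + 0/(-3) = -4*1/15 + 0*(-⅓) = -4/15 + 0 = -4/15 ≈ -0.26667)
(((-7 - 6) - 11)*r(-2, 4))*y = (((-7 - 6) - 11)*(3*4 + 3*(-2)))*(-4/15) = ((-13 - 11)*(12 - 6))*(-4/15) = -24*6*(-4/15) = -144*(-4/15) = 192/5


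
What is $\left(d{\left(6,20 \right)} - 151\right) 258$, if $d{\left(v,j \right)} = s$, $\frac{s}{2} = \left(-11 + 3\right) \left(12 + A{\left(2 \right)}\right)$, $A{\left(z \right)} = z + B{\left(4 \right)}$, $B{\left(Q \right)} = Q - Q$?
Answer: $-96750$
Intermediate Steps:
$B{\left(Q \right)} = 0$
$A{\left(z \right)} = z$ ($A{\left(z \right)} = z + 0 = z$)
$s = -224$ ($s = 2 \left(-11 + 3\right) \left(12 + 2\right) = 2 \left(\left(-8\right) 14\right) = 2 \left(-112\right) = -224$)
$d{\left(v,j \right)} = -224$
$\left(d{\left(6,20 \right)} - 151\right) 258 = \left(-224 - 151\right) 258 = \left(-375\right) 258 = -96750$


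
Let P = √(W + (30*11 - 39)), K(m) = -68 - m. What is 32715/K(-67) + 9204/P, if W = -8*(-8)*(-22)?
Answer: -32715 - 9204*I*√1117/1117 ≈ -32715.0 - 275.39*I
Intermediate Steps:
W = -1408 (W = 64*(-22) = -1408)
P = I*√1117 (P = √(-1408 + (30*11 - 39)) = √(-1408 + (330 - 39)) = √(-1408 + 291) = √(-1117) = I*√1117 ≈ 33.422*I)
32715/K(-67) + 9204/P = 32715/(-68 - 1*(-67)) + 9204/((I*√1117)) = 32715/(-68 + 67) + 9204*(-I*√1117/1117) = 32715/(-1) - 9204*I*√1117/1117 = 32715*(-1) - 9204*I*√1117/1117 = -32715 - 9204*I*√1117/1117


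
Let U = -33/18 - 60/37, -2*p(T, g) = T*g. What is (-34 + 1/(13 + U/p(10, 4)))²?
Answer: 3936724237924/3420729169 ≈ 1150.8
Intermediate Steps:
p(T, g) = -T*g/2
U = -767/222 (U = -33*1/18 - 60*1/37 = -11/6 - 60/37 = -767/222 ≈ -3.4550)
(-34 + 1/(13 + U/p(10, 4)))² = (-34 + 1/(13 - 767/(222*((-½*10*4)))))² = (-34 + 1/(13 - 767/222/(-20)))² = (-34 + 1/(13 - 767/222*(-1/20)))² = (-34 + 1/(13 + 767/4440))² = (-34 + 1/(58487/4440))² = (-34 + 4440/58487)² = (-1984118/58487)² = 3936724237924/3420729169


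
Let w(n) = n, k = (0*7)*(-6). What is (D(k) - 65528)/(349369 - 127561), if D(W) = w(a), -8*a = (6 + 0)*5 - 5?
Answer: -524249/1774464 ≈ -0.29544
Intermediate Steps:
k = 0 (k = 0*(-6) = 0)
a = -25/8 (a = -((6 + 0)*5 - 5)/8 = -(6*5 - 5)/8 = -(30 - 5)/8 = -⅛*25 = -25/8 ≈ -3.1250)
D(W) = -25/8
(D(k) - 65528)/(349369 - 127561) = (-25/8 - 65528)/(349369 - 127561) = -524249/8/221808 = -524249/8*1/221808 = -524249/1774464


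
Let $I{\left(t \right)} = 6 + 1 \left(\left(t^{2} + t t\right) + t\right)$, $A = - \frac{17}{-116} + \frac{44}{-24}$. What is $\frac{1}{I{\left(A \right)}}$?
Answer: $\frac{60552}{605743} \approx 0.099963$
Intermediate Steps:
$A = - \frac{587}{348}$ ($A = \left(-17\right) \left(- \frac{1}{116}\right) + 44 \left(- \frac{1}{24}\right) = \frac{17}{116} - \frac{11}{6} = - \frac{587}{348} \approx -1.6868$)
$I{\left(t \right)} = 6 + t + 2 t^{2}$ ($I{\left(t \right)} = 6 + 1 \left(\left(t^{2} + t^{2}\right) + t\right) = 6 + 1 \left(2 t^{2} + t\right) = 6 + 1 \left(t + 2 t^{2}\right) = 6 + \left(t + 2 t^{2}\right) = 6 + t + 2 t^{2}$)
$\frac{1}{I{\left(A \right)}} = \frac{1}{6 - \frac{587}{348} + 2 \left(- \frac{587}{348}\right)^{2}} = \frac{1}{6 - \frac{587}{348} + 2 \cdot \frac{344569}{121104}} = \frac{1}{6 - \frac{587}{348} + \frac{344569}{60552}} = \frac{1}{\frac{605743}{60552}} = \frac{60552}{605743}$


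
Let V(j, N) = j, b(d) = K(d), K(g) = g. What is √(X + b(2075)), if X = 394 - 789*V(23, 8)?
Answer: 3*I*√1742 ≈ 125.21*I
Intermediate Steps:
b(d) = d
X = -17753 (X = 394 - 789*23 = 394 - 18147 = -17753)
√(X + b(2075)) = √(-17753 + 2075) = √(-15678) = 3*I*√1742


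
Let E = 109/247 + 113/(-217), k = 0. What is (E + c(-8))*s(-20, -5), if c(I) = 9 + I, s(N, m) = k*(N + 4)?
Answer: 0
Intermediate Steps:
E = -4258/53599 (E = 109*(1/247) + 113*(-1/217) = 109/247 - 113/217 = -4258/53599 ≈ -0.079442)
s(N, m) = 0 (s(N, m) = 0*(N + 4) = 0*(4 + N) = 0)
(E + c(-8))*s(-20, -5) = (-4258/53599 + (9 - 8))*0 = (-4258/53599 + 1)*0 = (49341/53599)*0 = 0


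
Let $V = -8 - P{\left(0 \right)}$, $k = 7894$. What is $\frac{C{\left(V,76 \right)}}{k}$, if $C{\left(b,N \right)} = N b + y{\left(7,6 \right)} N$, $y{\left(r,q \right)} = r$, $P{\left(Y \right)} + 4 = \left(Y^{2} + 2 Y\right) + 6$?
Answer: $- \frac{114}{3947} \approx -0.028883$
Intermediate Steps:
$P{\left(Y \right)} = 2 + Y^{2} + 2 Y$ ($P{\left(Y \right)} = -4 + \left(\left(Y^{2} + 2 Y\right) + 6\right) = -4 + \left(6 + Y^{2} + 2 Y\right) = 2 + Y^{2} + 2 Y$)
$V = -10$ ($V = -8 - \left(2 + 0^{2} + 2 \cdot 0\right) = -8 - \left(2 + 0 + 0\right) = -8 - 2 = -10$)
$C{\left(b,N \right)} = 7 N + N b$ ($C{\left(b,N \right)} = N b + 7 N = 7 N + N b$)
$\frac{C{\left(V,76 \right)}}{k} = \frac{76 \left(7 - 10\right)}{7894} = 76 \left(-3\right) \frac{1}{7894} = \left(-228\right) \frac{1}{7894} = - \frac{114}{3947}$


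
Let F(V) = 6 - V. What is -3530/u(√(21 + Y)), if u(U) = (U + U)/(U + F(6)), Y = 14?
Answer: -1765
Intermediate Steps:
u(U) = 2 (u(U) = (U + U)/(U + (6 - 1*6)) = (2*U)/(U + (6 - 6)) = (2*U)/(U + 0) = (2*U)/U = 2)
-3530/u(√(21 + Y)) = -3530/2 = -3530*½ = -1765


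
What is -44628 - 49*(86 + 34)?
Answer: -50508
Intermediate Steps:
-44628 - 49*(86 + 34) = -44628 - 49*120 = -44628 - 5880 = -50508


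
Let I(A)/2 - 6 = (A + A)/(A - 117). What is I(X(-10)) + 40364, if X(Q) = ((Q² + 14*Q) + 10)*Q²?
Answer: 41954664/1039 ≈ 40380.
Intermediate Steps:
X(Q) = Q²*(10 + Q² + 14*Q) (X(Q) = (10 + Q² + 14*Q)*Q² = Q²*(10 + Q² + 14*Q))
I(A) = 12 + 4*A/(-117 + A) (I(A) = 12 + 2*((A + A)/(A - 117)) = 12 + 2*((2*A)/(-117 + A)) = 12 + 2*(2*A/(-117 + A)) = 12 + 4*A/(-117 + A))
I(X(-10)) + 40364 = 4*(-351 + 4*((-10)²*(10 + (-10)² + 14*(-10))))/(-117 + (-10)²*(10 + (-10)² + 14*(-10))) + 40364 = 4*(-351 + 4*(100*(10 + 100 - 140)))/(-117 + 100*(10 + 100 - 140)) + 40364 = 4*(-351 + 4*(100*(-30)))/(-117 + 100*(-30)) + 40364 = 4*(-351 + 4*(-3000))/(-117 - 3000) + 40364 = 4*(-351 - 12000)/(-3117) + 40364 = 4*(-1/3117)*(-12351) + 40364 = 16468/1039 + 40364 = 41954664/1039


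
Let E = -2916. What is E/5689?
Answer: -2916/5689 ≈ -0.51257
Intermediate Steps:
E/5689 = -2916/5689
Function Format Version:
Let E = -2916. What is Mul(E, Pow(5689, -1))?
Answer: Rational(-2916, 5689) ≈ -0.51257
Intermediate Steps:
Mul(E, Pow(5689, -1)) = Mul(-2916, Pow(5689, -1)) = Mul(-2916, Rational(1, 5689)) = Rational(-2916, 5689)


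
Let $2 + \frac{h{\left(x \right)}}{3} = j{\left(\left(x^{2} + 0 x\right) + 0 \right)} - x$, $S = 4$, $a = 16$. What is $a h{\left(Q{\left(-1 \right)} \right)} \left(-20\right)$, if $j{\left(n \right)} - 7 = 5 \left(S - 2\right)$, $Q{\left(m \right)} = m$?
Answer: $-15360$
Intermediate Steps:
$j{\left(n \right)} = 17$ ($j{\left(n \right)} = 7 + 5 \left(4 - 2\right) = 7 + 5 \cdot 2 = 7 + 10 = 17$)
$h{\left(x \right)} = 45 - 3 x$ ($h{\left(x \right)} = -6 + 3 \left(17 - x\right) = -6 - \left(-51 + 3 x\right) = 45 - 3 x$)
$a h{\left(Q{\left(-1 \right)} \right)} \left(-20\right) = 16 \left(45 - -3\right) \left(-20\right) = 16 \left(45 + 3\right) \left(-20\right) = 16 \cdot 48 \left(-20\right) = 768 \left(-20\right) = -15360$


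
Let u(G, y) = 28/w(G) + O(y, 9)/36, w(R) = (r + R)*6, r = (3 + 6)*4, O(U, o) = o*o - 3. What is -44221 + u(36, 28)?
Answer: -4775627/108 ≈ -44219.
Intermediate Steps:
O(U, o) = -3 + o² (O(U, o) = o² - 3 = -3 + o²)
r = 36 (r = 9*4 = 36)
w(R) = 216 + 6*R (w(R) = (36 + R)*6 = 216 + 6*R)
u(G, y) = 13/6 + 28/(216 + 6*G) (u(G, y) = 28/(216 + 6*G) + (-3 + 9²)/36 = 28/(216 + 6*G) + (-3 + 81)*(1/36) = 28/(216 + 6*G) + 78*(1/36) = 28/(216 + 6*G) + 13/6 = 13/6 + 28/(216 + 6*G))
-44221 + u(36, 28) = -44221 + (496 + 13*36)/(6*(36 + 36)) = -44221 + (⅙)*(496 + 468)/72 = -44221 + (⅙)*(1/72)*964 = -44221 + 241/108 = -4775627/108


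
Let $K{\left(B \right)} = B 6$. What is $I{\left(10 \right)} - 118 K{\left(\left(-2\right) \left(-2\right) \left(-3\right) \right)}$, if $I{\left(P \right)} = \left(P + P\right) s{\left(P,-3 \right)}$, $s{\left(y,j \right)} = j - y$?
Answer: $8236$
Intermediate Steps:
$K{\left(B \right)} = 6 B$
$I{\left(P \right)} = 2 P \left(-3 - P\right)$ ($I{\left(P \right)} = \left(P + P\right) \left(-3 - P\right) = 2 P \left(-3 - P\right)$)
$I{\left(10 \right)} - 118 K{\left(\left(-2\right) \left(-2\right) \left(-3\right) \right)} = \left(-2\right) 10 \left(3 + 10\right) - 118 \cdot 6 \left(-2\right) \left(-2\right) \left(-3\right) = \left(-2\right) 10 \cdot 13 - 118 \cdot 6 \cdot 4 \left(-3\right) = -260 - 118 \cdot 6 \left(-12\right) = -260 - -8496 = -260 + 8496 = 8236$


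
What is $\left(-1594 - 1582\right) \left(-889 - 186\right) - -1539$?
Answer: $3415739$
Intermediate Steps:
$\left(-1594 - 1582\right) \left(-889 - 186\right) - -1539 = \left(-3176\right) \left(-1075\right) + 1539 = 3414200 + 1539 = 3415739$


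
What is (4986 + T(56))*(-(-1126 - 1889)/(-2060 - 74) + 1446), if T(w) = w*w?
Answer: 12519043689/1067 ≈ 1.1733e+7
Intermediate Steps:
T(w) = w²
(4986 + T(56))*(-(-1126 - 1889)/(-2060 - 74) + 1446) = (4986 + 56²)*(-(-1126 - 1889)/(-2060 - 74) + 1446) = (4986 + 3136)*(-(-3015)/(-2134) + 1446) = 8122*(-(-3015)*(-1)/2134 + 1446) = 8122*(-1*3015/2134 + 1446) = 8122*(-3015/2134 + 1446) = 8122*(3082749/2134) = 12519043689/1067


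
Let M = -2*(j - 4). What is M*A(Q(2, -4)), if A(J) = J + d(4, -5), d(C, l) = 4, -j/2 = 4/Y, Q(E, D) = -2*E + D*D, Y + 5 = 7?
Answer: 256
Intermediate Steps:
Y = 2 (Y = -5 + 7 = 2)
Q(E, D) = D**2 - 2*E (Q(E, D) = -2*E + D**2 = D**2 - 2*E)
j = -4 (j = -8/2 = -2*2 = -4)
A(J) = 4 + J (A(J) = J + 4 = 4 + J)
M = 16 (M = -2*(-4 - 4) = -2*(-8) = 16)
M*A(Q(2, -4)) = 16*(4 + ((-4)**2 - 2*2)) = 16*(4 + (16 - 4)) = 16*(4 + 12) = 16*16 = 256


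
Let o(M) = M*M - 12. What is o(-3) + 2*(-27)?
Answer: -57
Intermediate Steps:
o(M) = -12 + M² (o(M) = M² - 12 = -12 + M²)
o(-3) + 2*(-27) = (-12 + (-3)²) + 2*(-27) = (-12 + 9) - 54 = -3 - 54 = -57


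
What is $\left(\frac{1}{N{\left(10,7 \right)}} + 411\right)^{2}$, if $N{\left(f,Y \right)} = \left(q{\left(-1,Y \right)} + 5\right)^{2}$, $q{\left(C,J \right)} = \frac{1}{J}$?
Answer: $\frac{283774617025}{1679616} \approx 1.6895 \cdot 10^{5}$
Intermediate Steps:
$N{\left(f,Y \right)} = \left(5 + \frac{1}{Y}\right)^{2}$ ($N{\left(f,Y \right)} = \left(\frac{1}{Y} + 5\right)^{2} = \left(5 + \frac{1}{Y}\right)^{2}$)
$\left(\frac{1}{N{\left(10,7 \right)}} + 411\right)^{2} = \left(\frac{1}{\frac{1}{49} \left(1 + 5 \cdot 7\right)^{2}} + 411\right)^{2} = \left(\frac{1}{\frac{1}{49} \left(1 + 35\right)^{2}} + 411\right)^{2} = \left(\frac{1}{\frac{1}{49} \cdot 36^{2}} + 411\right)^{2} = \left(\frac{1}{\frac{1}{49} \cdot 1296} + 411\right)^{2} = \left(\frac{1}{\frac{1296}{49}} + 411\right)^{2} = \left(\frac{49}{1296} + 411\right)^{2} = \left(\frac{532705}{1296}\right)^{2} = \frac{283774617025}{1679616}$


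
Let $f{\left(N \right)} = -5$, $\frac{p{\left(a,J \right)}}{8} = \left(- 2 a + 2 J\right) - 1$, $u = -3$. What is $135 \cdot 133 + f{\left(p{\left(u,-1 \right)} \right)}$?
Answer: $17950$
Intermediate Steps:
$p{\left(a,J \right)} = -8 - 16 a + 16 J$ ($p{\left(a,J \right)} = 8 \left(\left(- 2 a + 2 J\right) - 1\right) = 8 \left(-1 - 2 a + 2 J\right) = -8 - 16 a + 16 J$)
$135 \cdot 133 + f{\left(p{\left(u,-1 \right)} \right)} = 135 \cdot 133 - 5 = 17955 - 5 = 17950$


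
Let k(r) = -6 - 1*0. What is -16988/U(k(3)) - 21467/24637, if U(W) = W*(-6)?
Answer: -104826542/221733 ≈ -472.76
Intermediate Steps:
k(r) = -6 (k(r) = -6 + 0 = -6)
U(W) = -6*W
-16988/U(k(3)) - 21467/24637 = -16988/((-6*(-6))) - 21467/24637 = -16988/36 - 21467*1/24637 = -16988*1/36 - 21467/24637 = -4247/9 - 21467/24637 = -104826542/221733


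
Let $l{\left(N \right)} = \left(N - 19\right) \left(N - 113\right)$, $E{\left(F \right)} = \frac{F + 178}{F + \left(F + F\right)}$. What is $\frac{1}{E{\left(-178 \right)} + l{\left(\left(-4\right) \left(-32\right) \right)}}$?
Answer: $\frac{1}{1635} \approx 0.00061162$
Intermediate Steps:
$E{\left(F \right)} = \frac{178 + F}{3 F}$ ($E{\left(F \right)} = \frac{178 + F}{F + 2 F} = \frac{178 + F}{3 F}$)
$l{\left(N \right)} = \left(-113 + N\right) \left(-19 + N\right)$ ($l{\left(N \right)} = \left(-19 + N\right) \left(-113 + N\right) = \left(-113 + N\right) \left(-19 + N\right)$)
$\frac{1}{E{\left(-178 \right)} + l{\left(\left(-4\right) \left(-32\right) \right)}} = \frac{1}{\frac{178 - 178}{3 \left(-178\right)} + \left(2147 + \left(\left(-4\right) \left(-32\right)\right)^{2} - 132 \left(\left(-4\right) \left(-32\right)\right)\right)} = \frac{1}{\frac{1}{3} \left(- \frac{1}{178}\right) 0 + \left(2147 + 128^{2} - 16896\right)} = \frac{1}{0 + \left(2147 + 16384 - 16896\right)} = \frac{1}{0 + 1635} = \frac{1}{1635}$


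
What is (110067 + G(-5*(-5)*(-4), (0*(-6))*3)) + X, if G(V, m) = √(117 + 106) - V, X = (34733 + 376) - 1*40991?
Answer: 104285 + √223 ≈ 1.0430e+5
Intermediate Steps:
X = -5882 (X = 35109 - 40991 = -5882)
G(V, m) = √223 - V
(110067 + G(-5*(-5)*(-4), (0*(-6))*3)) + X = (110067 + (√223 - (-5*(-5))*(-4))) - 5882 = (110067 + (√223 - 25*(-4))) - 5882 = (110067 + (√223 - 1*(-100))) - 5882 = (110067 + (√223 + 100)) - 5882 = (110067 + (100 + √223)) - 5882 = (110167 + √223) - 5882 = 104285 + √223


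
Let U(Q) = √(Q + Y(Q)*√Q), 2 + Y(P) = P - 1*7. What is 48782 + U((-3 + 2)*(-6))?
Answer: 48782 + √(6 - 3*√6) ≈ 48782.0 + 1.1612*I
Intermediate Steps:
Y(P) = -9 + P (Y(P) = -2 + (P - 1*7) = -2 + (P - 7) = -2 + (-7 + P) = -9 + P)
U(Q) = √(Q + √Q*(-9 + Q)) (U(Q) = √(Q + (-9 + Q)*√Q) = √(Q + √Q*(-9 + Q)))
48782 + U((-3 + 2)*(-6)) = 48782 + √((-3 + 2)*(-6) + √((-3 + 2)*(-6))*(-9 + (-3 + 2)*(-6))) = 48782 + √(-1*(-6) + √(-1*(-6))*(-9 - 1*(-6))) = 48782 + √(6 + √6*(-9 + 6)) = 48782 + √(6 + √6*(-3)) = 48782 + √(6 - 3*√6)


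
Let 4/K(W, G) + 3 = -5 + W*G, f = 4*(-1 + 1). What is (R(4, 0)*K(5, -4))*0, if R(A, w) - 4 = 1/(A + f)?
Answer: 0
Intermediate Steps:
f = 0 (f = 4*0 = 0)
K(W, G) = 4/(-8 + G*W) (K(W, G) = 4/(-3 + (-5 + W*G)) = 4/(-3 + (-5 + G*W)) = 4/(-8 + G*W))
R(A, w) = 4 + 1/A (R(A, w) = 4 + 1/(A + 0) = 4 + 1/A)
(R(4, 0)*K(5, -4))*0 = ((4 + 1/4)*(4/(-8 - 4*5)))*0 = ((4 + ¼)*(4/(-8 - 20)))*0 = (17*(4/(-28))/4)*0 = (17*(4*(-1/28))/4)*0 = ((17/4)*(-⅐))*0 = -17/28*0 = 0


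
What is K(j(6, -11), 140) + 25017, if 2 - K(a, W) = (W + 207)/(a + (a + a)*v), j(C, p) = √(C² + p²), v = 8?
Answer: 25019 - 347*√157/2669 ≈ 25017.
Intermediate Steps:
K(a, W) = 2 - (207 + W)/(17*a) (K(a, W) = 2 - (W + 207)/(a + (a + a)*8) = 2 - (207 + W)/(a + (2*a)*8) = 2 - (207 + W)/(a + 16*a) = 2 - (207 + W)/(17*a))
K(j(6, -11), 140) + 25017 = (-207 - 1*140 + 34*√(6² + (-11)²))/(17*(√(6² + (-11)²))) + 25017 = (-207 - 140 + 34*√(36 + 121))/(17*(√(36 + 121))) + 25017 = (-207 - 140 + 34*√157)/(17*(√157)) + 25017 = (√157/157)*(-347 + 34*√157)/17 + 25017 = √157*(-347 + 34*√157)/2669 + 25017 = 25017 + √157*(-347 + 34*√157)/2669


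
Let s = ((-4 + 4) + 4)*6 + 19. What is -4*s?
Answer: -172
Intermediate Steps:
s = 43 (s = (0 + 4)*6 + 19 = 4*6 + 19 = 24 + 19 = 43)
-4*s = -4*43 = -172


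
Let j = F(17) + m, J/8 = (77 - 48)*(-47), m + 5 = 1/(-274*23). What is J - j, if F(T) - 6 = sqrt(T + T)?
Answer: -68723309/6302 - sqrt(34) ≈ -10911.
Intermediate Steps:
m = -31511/6302 (m = -5 + 1/(-274*23) = -5 + 1/(-6302) = -5 - 1/6302 = -31511/6302 ≈ -5.0002)
F(T) = 6 + sqrt(2)*sqrt(T) (F(T) = 6 + sqrt(T + T) = 6 + sqrt(2*T) = 6 + sqrt(2)*sqrt(T))
J = -10904 (J = 8*((77 - 48)*(-47)) = 8*(29*(-47)) = 8*(-1363) = -10904)
j = 6301/6302 + sqrt(34) (j = (6 + sqrt(2)*sqrt(17)) - 31511/6302 = (6 + sqrt(34)) - 31511/6302 = 6301/6302 + sqrt(34) ≈ 6.8308)
J - j = -10904 - (6301/6302 + sqrt(34)) = -10904 + (-6301/6302 - sqrt(34)) = -68723309/6302 - sqrt(34)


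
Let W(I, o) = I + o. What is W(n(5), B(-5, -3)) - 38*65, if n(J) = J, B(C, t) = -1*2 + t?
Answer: -2470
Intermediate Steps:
B(C, t) = -2 + t
W(n(5), B(-5, -3)) - 38*65 = (5 + (-2 - 3)) - 38*65 = (5 - 5) - 2470 = 0 - 2470 = -2470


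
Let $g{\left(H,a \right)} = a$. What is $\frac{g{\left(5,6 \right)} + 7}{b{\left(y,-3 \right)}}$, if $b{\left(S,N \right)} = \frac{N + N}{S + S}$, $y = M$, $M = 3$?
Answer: $-13$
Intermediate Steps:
$y = 3$
$b{\left(S,N \right)} = \frac{N}{S}$ ($b{\left(S,N \right)} = \frac{2 N}{2 S} = 2 N \frac{1}{2 S} = \frac{N}{S}$)
$\frac{g{\left(5,6 \right)} + 7}{b{\left(y,-3 \right)}} = \frac{6 + 7}{\left(-3\right) \frac{1}{3}} = \frac{1}{\left(-3\right) \frac{1}{3}} \cdot 13 = \frac{1}{-1} \cdot 13 = \left(-1\right) 13 = -13$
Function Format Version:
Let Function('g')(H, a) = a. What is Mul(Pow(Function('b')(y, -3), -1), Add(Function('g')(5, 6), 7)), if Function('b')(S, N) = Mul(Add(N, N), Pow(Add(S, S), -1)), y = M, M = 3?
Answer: -13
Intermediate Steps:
y = 3
Function('b')(S, N) = Mul(N, Pow(S, -1)) (Function('b')(S, N) = Mul(Mul(2, N), Pow(Mul(2, S), -1)) = Mul(Mul(2, N), Mul(Rational(1, 2), Pow(S, -1))) = Mul(N, Pow(S, -1)))
Mul(Pow(Function('b')(y, -3), -1), Add(Function('g')(5, 6), 7)) = Mul(Pow(Mul(-3, Pow(3, -1)), -1), Add(6, 7)) = Mul(Pow(Mul(-3, Rational(1, 3)), -1), 13) = Mul(Pow(-1, -1), 13) = Mul(-1, 13) = -13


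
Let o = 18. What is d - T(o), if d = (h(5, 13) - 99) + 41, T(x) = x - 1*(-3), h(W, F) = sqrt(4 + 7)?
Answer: -79 + sqrt(11) ≈ -75.683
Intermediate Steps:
h(W, F) = sqrt(11)
T(x) = 3 + x (T(x) = x + 3 = 3 + x)
d = -58 + sqrt(11) (d = (sqrt(11) - 99) + 41 = (-99 + sqrt(11)) + 41 = -58 + sqrt(11) ≈ -54.683)
d - T(o) = (-58 + sqrt(11)) - (3 + 18) = (-58 + sqrt(11)) - 1*21 = (-58 + sqrt(11)) - 21 = -79 + sqrt(11)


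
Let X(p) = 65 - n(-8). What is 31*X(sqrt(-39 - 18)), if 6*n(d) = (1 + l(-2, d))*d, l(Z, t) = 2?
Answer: 2139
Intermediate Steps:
n(d) = d/2 (n(d) = ((1 + 2)*d)/6 = (3*d)/6 = d/2)
X(p) = 69 (X(p) = 65 - (-8)/2 = 65 - 1*(-4) = 65 + 4 = 69)
31*X(sqrt(-39 - 18)) = 31*69 = 2139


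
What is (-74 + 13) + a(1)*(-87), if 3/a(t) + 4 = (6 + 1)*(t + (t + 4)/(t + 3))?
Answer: -3911/47 ≈ -83.213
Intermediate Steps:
a(t) = 3/(-4 + 7*t + 7*(4 + t)/(3 + t)) (a(t) = 3/(-4 + (6 + 1)*(t + (t + 4)/(t + 3))) = 3/(-4 + 7*(t + (4 + t)/(3 + t))) = 3/(-4 + (7*t + 7*(4 + t)/(3 + t))) = 3/(-4 + 7*t + 7*(4 + t)/(3 + t)))
(-74 + 13) + a(1)*(-87) = (-74 + 13) + (3*(3 + 1)/(16 + 7*1² + 24*1))*(-87) = -61 + (3*4/(16 + 7*1 + 24))*(-87) = -61 + (3*4/(16 + 7 + 24))*(-87) = -61 + (3*4/47)*(-87) = -61 + (3*(1/47)*4)*(-87) = -61 + (12/47)*(-87) = -61 - 1044/47 = -3911/47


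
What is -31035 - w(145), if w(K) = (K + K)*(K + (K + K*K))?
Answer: -6212385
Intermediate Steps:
w(K) = 2*K*(K**2 + 2*K) (w(K) = (2*K)*(K + (K + K**2)) = (2*K)*(K**2 + 2*K) = 2*K*(K**2 + 2*K))
-31035 - w(145) = -31035 - 2*145**2*(2 + 145) = -31035 - 2*21025*147 = -31035 - 1*6181350 = -31035 - 6181350 = -6212385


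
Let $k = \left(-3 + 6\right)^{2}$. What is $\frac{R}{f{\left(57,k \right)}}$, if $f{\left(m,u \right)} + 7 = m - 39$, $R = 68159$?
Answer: $\frac{68159}{11} \approx 6196.3$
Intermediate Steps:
$k = 9$ ($k = 3^{2} = 9$)
$f{\left(m,u \right)} = -46 + m$ ($f{\left(m,u \right)} = -7 + \left(m - 39\right) = -7 + \left(-39 + m\right) = -46 + m$)
$\frac{R}{f{\left(57,k \right)}} = \frac{68159}{-46 + 57} = \frac{68159}{11}$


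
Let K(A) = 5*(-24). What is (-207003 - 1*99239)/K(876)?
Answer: 153121/60 ≈ 2552.0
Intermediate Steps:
K(A) = -120
(-207003 - 1*99239)/K(876) = (-207003 - 1*99239)/(-120) = (-207003 - 99239)*(-1/120) = -306242*(-1/120) = 153121/60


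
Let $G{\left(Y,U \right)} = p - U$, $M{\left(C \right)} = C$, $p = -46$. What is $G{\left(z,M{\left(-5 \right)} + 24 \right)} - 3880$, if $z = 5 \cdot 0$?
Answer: $-3945$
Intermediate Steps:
$z = 0$
$G{\left(Y,U \right)} = -46 - U$
$G{\left(z,M{\left(-5 \right)} + 24 \right)} - 3880 = \left(-46 - \left(-5 + 24\right)\right) - 3880 = \left(-46 - 19\right) - 3880 = -65 - 3880 = -3945$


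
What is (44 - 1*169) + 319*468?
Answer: 149167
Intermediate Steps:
(44 - 1*169) + 319*468 = (44 - 169) + 149292 = -125 + 149292 = 149167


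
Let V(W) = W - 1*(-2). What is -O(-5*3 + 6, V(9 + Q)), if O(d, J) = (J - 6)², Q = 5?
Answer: -100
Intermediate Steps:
V(W) = 2 + W (V(W) = W + 2 = 2 + W)
O(d, J) = (-6 + J)²
-O(-5*3 + 6, V(9 + Q)) = -(-6 + (2 + (9 + 5)))² = -(-6 + (2 + 14))² = -(-6 + 16)² = -1*10² = -1*100 = -100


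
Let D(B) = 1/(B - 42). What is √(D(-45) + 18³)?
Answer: √44142321/87 ≈ 76.367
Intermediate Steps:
D(B) = 1/(-42 + B)
√(D(-45) + 18³) = √(1/(-42 - 45) + 18³) = √(1/(-87) + 5832) = √(-1/87 + 5832) = √(507383/87) = √44142321/87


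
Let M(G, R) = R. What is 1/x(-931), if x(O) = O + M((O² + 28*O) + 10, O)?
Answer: -1/1862 ≈ -0.00053706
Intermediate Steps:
x(O) = 2*O (x(O) = O + O = 2*O)
1/x(-931) = 1/(2*(-931)) = 1/(-1862) = -1/1862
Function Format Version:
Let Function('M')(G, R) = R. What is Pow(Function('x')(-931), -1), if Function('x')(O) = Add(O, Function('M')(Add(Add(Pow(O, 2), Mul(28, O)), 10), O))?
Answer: Rational(-1, 1862) ≈ -0.00053706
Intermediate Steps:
Function('x')(O) = Mul(2, O) (Function('x')(O) = Add(O, O) = Mul(2, O))
Pow(Function('x')(-931), -1) = Pow(Mul(2, -931), -1) = Pow(-1862, -1) = Rational(-1, 1862)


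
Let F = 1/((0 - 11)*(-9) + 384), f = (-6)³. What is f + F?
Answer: -104327/483 ≈ -216.00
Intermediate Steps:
f = -216
F = 1/483 (F = 1/(-11*(-9) + 384) = 1/(99 + 384) = 1/483 ≈ 0.0020704)
f + F = -216 + 1/483 = -104327/483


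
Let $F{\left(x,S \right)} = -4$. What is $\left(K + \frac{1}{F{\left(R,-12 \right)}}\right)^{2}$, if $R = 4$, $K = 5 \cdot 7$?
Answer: $\frac{19321}{16} \approx 1207.6$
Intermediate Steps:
$K = 35$
$\left(K + \frac{1}{F{\left(R,-12 \right)}}\right)^{2} = \left(35 + \frac{1}{-4}\right)^{2} = \left(35 - \frac{1}{4}\right)^{2} = \left(\frac{139}{4}\right)^{2} = \frac{19321}{16}$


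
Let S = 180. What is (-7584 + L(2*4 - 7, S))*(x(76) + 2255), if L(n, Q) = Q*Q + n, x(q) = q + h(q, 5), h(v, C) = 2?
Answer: 57898061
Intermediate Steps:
x(q) = 2 + q (x(q) = q + 2 = 2 + q)
L(n, Q) = n + Q**2 (L(n, Q) = Q**2 + n = n + Q**2)
(-7584 + L(2*4 - 7, S))*(x(76) + 2255) = (-7584 + ((2*4 - 7) + 180**2))*((2 + 76) + 2255) = (-7584 + ((8 - 7) + 32400))*(78 + 2255) = (-7584 + (1 + 32400))*2333 = (-7584 + 32401)*2333 = 24817*2333 = 57898061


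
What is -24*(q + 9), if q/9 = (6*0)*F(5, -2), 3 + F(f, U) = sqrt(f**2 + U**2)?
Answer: -216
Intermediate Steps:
F(f, U) = -3 + sqrt(U**2 + f**2) (F(f, U) = -3 + sqrt(f**2 + U**2) = -3 + sqrt(U**2 + f**2))
q = 0 (q = 9*((6*0)*(-3 + sqrt((-2)**2 + 5**2))) = 9*(0*(-3 + sqrt(4 + 25))) = 9*(0*(-3 + sqrt(29))) = 9*0 = 0)
-24*(q + 9) = -24*(0 + 9) = -24*9 = -216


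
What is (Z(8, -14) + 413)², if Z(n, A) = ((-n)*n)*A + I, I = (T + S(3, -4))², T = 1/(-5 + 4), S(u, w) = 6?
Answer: 1779556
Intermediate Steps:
T = -1 (T = 1/(-1) = -1)
I = 25 (I = (-1 + 6)² = 5² = 25)
Z(n, A) = 25 - A*n² (Z(n, A) = ((-n)*n)*A + 25 = (-n²)*A + 25 = -A*n² + 25 = 25 - A*n²)
(Z(8, -14) + 413)² = ((25 - 1*(-14)*8²) + 413)² = ((25 - 1*(-14)*64) + 413)² = ((25 + 896) + 413)² = (921 + 413)² = 1334² = 1779556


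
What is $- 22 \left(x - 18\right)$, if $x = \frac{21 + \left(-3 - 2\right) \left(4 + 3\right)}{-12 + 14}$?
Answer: $550$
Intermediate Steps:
$x = -7$ ($x = \frac{21 - 35}{2} = \left(21 - 35\right) \frac{1}{2} = \left(-14\right) \frac{1}{2} = -7$)
$- 22 \left(x - 18\right) = - 22 \left(-7 - 18\right) = \left(-22\right) \left(-25\right) = 550$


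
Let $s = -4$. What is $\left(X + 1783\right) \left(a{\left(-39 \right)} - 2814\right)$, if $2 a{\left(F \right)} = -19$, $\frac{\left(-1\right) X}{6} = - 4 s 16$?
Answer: $- \frac{1394809}{2} \approx -6.974 \cdot 10^{5}$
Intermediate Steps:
$X = -1536$ ($X = - 6 \left(-4\right) \left(-4\right) 16 = - 6 \cdot 16 \cdot 16 = \left(-6\right) 256 = -1536$)
$a{\left(F \right)} = - \frac{19}{2}$ ($a{\left(F \right)} = \frac{1}{2} \left(-19\right) = - \frac{19}{2}$)
$\left(X + 1783\right) \left(a{\left(-39 \right)} - 2814\right) = \left(-1536 + 1783\right) \left(- \frac{19}{2} - 2814\right) = 247 \left(- \frac{5647}{2}\right) = - \frac{1394809}{2}$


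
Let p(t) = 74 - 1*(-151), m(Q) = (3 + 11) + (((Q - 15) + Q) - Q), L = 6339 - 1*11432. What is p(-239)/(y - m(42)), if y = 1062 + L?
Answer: -225/4072 ≈ -0.055255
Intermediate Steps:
L = -5093 (L = 6339 - 11432 = -5093)
m(Q) = -1 + Q (m(Q) = 14 + (((-15 + Q) + Q) - Q) = 14 + ((-15 + 2*Q) - Q) = 14 + (-15 + Q) = -1 + Q)
p(t) = 225 (p(t) = 74 + 151 = 225)
y = -4031 (y = 1062 - 5093 = -4031)
p(-239)/(y - m(42)) = 225/(-4031 - (-1 + 42)) = 225/(-4031 - 1*41) = 225/(-4031 - 41) = 225/(-4072) = 225*(-1/4072) = -225/4072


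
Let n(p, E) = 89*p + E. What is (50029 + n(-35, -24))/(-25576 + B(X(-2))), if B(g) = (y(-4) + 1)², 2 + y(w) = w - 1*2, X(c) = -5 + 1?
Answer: -15630/8509 ≈ -1.8369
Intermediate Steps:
X(c) = -4
y(w) = -4 + w (y(w) = -2 + (w - 1*2) = -2 + (w - 2) = -2 + (-2 + w) = -4 + w)
n(p, E) = E + 89*p
B(g) = 49 (B(g) = ((-4 - 4) + 1)² = (-8 + 1)² = (-7)² = 49)
(50029 + n(-35, -24))/(-25576 + B(X(-2))) = (50029 + (-24 + 89*(-35)))/(-25576 + 49) = (50029 + (-24 - 3115))/(-25527) = (50029 - 3139)*(-1/25527) = 46890*(-1/25527) = -15630/8509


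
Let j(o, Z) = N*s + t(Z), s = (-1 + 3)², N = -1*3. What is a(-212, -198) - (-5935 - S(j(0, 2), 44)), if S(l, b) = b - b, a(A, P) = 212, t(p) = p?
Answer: 6147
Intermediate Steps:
N = -3
s = 4 (s = 2² = 4)
j(o, Z) = -12 + Z (j(o, Z) = -3*4 + Z = -12 + Z)
S(l, b) = 0
a(-212, -198) - (-5935 - S(j(0, 2), 44)) = 212 - (-5935 - 1*0) = 212 - (-5935 + 0) = 212 - 1*(-5935) = 212 + 5935 = 6147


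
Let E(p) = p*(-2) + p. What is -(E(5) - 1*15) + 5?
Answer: 25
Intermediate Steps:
E(p) = -p (E(p) = -2*p + p = -p)
-(E(5) - 1*15) + 5 = -(-1*5 - 1*15) + 5 = -(-5 - 15) + 5 = -1*(-20) + 5 = 20 + 5 = 25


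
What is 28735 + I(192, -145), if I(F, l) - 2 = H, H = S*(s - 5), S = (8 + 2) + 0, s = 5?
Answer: 28737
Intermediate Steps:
S = 10 (S = 10 + 0 = 10)
H = 0 (H = 10*(5 - 5) = 10*0 = 0)
I(F, l) = 2 (I(F, l) = 2 + 0 = 2)
28735 + I(192, -145) = 28735 + 2 = 28737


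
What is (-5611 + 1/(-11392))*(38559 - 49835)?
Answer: 180191926147/2848 ≈ 6.3270e+7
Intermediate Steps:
(-5611 + 1/(-11392))*(38559 - 49835) = (-5611 - 1/11392)*(-11276) = -63920513/11392*(-11276) = 180191926147/2848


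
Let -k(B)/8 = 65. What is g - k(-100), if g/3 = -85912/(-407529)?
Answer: 70724272/135843 ≈ 520.63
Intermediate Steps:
g = 85912/135843 (g = 3*(-85912/(-407529)) = 3*(-85912*(-1/407529)) = 3*(85912/407529) = 85912/135843 ≈ 0.63244)
k(B) = -520 (k(B) = -8*65 = -520)
g - k(-100) = 85912/135843 - 1*(-520) = 85912/135843 + 520 = 70724272/135843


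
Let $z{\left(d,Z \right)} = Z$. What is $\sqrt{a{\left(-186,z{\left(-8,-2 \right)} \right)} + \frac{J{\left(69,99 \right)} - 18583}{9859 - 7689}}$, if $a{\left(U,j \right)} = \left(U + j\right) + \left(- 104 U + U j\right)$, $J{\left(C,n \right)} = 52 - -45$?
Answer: $\frac{\sqrt{22978821145}}{1085} \approx 139.71$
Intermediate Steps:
$J{\left(C,n \right)} = 97$ ($J{\left(C,n \right)} = 52 + 45 = 97$)
$a{\left(U,j \right)} = j - 103 U + U j$
$\sqrt{a{\left(-186,z{\left(-8,-2 \right)} \right)} + \frac{J{\left(69,99 \right)} - 18583}{9859 - 7689}} = \sqrt{\left(-2 - -19158 - -372\right) + \frac{97 - 18583}{9859 - 7689}} = \sqrt{\left(-2 + 19158 + 372\right) - \frac{18486}{2170}} = \sqrt{19528 - \frac{9243}{1085}} = \sqrt{\frac{21178637}{1085}} = \frac{\sqrt{22978821145}}{1085}$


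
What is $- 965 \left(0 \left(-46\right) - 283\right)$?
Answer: $273095$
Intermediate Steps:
$- 965 \left(0 \left(-46\right) - 283\right) = - 965 \left(0 - 283\right) = \left(-965\right) \left(-283\right) = 273095$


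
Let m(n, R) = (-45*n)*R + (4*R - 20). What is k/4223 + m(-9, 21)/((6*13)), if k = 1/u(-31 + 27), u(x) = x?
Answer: 72373735/658788 ≈ 109.86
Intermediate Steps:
m(n, R) = -20 + 4*R - 45*R*n (m(n, R) = -45*R*n + (-20 + 4*R) = -20 + 4*R - 45*R*n)
k = -¼ (k = 1/(-31 + 27) = 1/(-4) = -¼ ≈ -0.25000)
k/4223 + m(-9, 21)/((6*13)) = -¼/4223 + (-20 + 4*21 - 45*21*(-9))/((6*13)) = -¼*1/4223 + (-20 + 84 + 8505)/78 = -1/16892 + 8569*(1/78) = -1/16892 + 8569/78 = 72373735/658788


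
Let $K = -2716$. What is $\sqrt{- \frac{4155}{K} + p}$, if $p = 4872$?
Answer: $\frac{3 \sqrt{998620917}}{1358} \approx 69.811$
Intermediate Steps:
$\sqrt{- \frac{4155}{K} + p} = \sqrt{- \frac{4155}{-2716} + 4872} = \sqrt{\left(-4155\right) \left(- \frac{1}{2716}\right) + 4872} = \sqrt{\frac{4155}{2716} + 4872} = \sqrt{\frac{13236507}{2716}} = \frac{3 \sqrt{998620917}}{1358}$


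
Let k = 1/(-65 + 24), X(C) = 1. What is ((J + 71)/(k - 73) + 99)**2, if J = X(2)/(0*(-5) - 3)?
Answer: 193831509169/20169081 ≈ 9610.3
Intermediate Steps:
k = -1/41 (k = 1/(-41) = -1/41 ≈ -0.024390)
J = -1/3 (J = 1/(0*(-5) - 3) = 1/(0 - 3) = 1/(-3) = 1*(-1/3) = -1/3 ≈ -0.33333)
((J + 71)/(k - 73) + 99)**2 = ((-1/3 + 71)/(-1/41 - 73) + 99)**2 = (212/(3*(-2994/41)) + 99)**2 = ((212/3)*(-41/2994) + 99)**2 = (-4346/4491 + 99)**2 = (440263/4491)**2 = 193831509169/20169081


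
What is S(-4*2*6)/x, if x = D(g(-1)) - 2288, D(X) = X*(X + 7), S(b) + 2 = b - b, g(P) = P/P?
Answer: 1/1140 ≈ 0.00087719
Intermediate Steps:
g(P) = 1
S(b) = -2 (S(b) = -2 + (b - b) = -2 + 0 = -2)
D(X) = X*(7 + X)
x = -2280 (x = 1*(7 + 1) - 2288 = 1*8 - 2288 = 8 - 2288 = -2280)
S(-4*2*6)/x = -2/(-2280) = -2*(-1/2280) = 1/1140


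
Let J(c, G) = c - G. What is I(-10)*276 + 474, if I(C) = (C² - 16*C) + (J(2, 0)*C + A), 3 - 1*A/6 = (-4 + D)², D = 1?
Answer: 56778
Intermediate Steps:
A = -36 (A = 18 - 6*(-4 + 1)² = 18 - 6*(-3)² = 18 - 6*9 = 18 - 54 = -36)
I(C) = -36 + C² - 14*C (I(C) = (C² - 16*C) + ((2 - 1*0)*C - 36) = (C² - 16*C) + ((2 + 0)*C - 36) = (C² - 16*C) + (2*C - 36) = (C² - 16*C) + (-36 + 2*C) = -36 + C² - 14*C)
I(-10)*276 + 474 = (-36 + (-10)² - 14*(-10))*276 + 474 = (-36 + 100 + 140)*276 + 474 = 204*276 + 474 = 56304 + 474 = 56778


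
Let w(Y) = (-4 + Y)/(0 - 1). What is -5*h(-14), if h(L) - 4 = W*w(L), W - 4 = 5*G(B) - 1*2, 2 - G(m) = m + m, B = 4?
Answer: 2500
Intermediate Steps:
w(Y) = 4 - Y (w(Y) = (-4 + Y)/(-1) = (-4 + Y)*(-1) = 4 - Y)
G(m) = 2 - 2*m (G(m) = 2 - (m + m) = 2 - 2*m)
W = -28 (W = 4 + (5*(2 - 2*4) - 1*2) = 4 + (5*(2 - 8) - 2) = 4 + (5*(-6) - 2) = 4 + (-30 - 2) = 4 - 32 = -28)
h(L) = -108 + 28*L (h(L) = 4 - 28*(4 - L) = 4 + (-112 + 28*L) = -108 + 28*L)
-5*h(-14) = -5*(-108 + 28*(-14)) = -5*(-108 - 392) = -5*(-500) = 2500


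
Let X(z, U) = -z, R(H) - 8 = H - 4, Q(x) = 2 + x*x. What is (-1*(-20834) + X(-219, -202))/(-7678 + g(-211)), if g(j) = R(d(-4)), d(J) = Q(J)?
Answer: -21053/7656 ≈ -2.7499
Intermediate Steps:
Q(x) = 2 + x²
d(J) = 2 + J²
R(H) = 4 + H (R(H) = 8 + (H - 4) = 8 + (-4 + H) = 4 + H)
g(j) = 22 (g(j) = 4 + (2 + (-4)²) = 4 + (2 + 16) = 4 + 18 = 22)
(-1*(-20834) + X(-219, -202))/(-7678 + g(-211)) = (-1*(-20834) - 1*(-219))/(-7678 + 22) = (20834 + 219)/(-7656) = 21053*(-1/7656) = -21053/7656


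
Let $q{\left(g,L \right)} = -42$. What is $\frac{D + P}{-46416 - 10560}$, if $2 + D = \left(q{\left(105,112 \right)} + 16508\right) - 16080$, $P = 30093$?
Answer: $- \frac{10159}{18992} \approx -0.53491$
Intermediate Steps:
$D = 384$ ($D = -2 + \left(\left(-42 + 16508\right) - 16080\right) = -2 + \left(16466 - 16080\right) = -2 + 386 = 384$)
$\frac{D + P}{-46416 - 10560} = \frac{384 + 30093}{-46416 - 10560} = \frac{30477}{-56976} = 30477 \left(- \frac{1}{56976}\right) = - \frac{10159}{18992}$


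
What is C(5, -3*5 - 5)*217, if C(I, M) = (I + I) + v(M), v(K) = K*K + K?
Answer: 84630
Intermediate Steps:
v(K) = K + K**2 (v(K) = K**2 + K = K + K**2)
C(I, M) = 2*I + M*(1 + M) (C(I, M) = (I + I) + M*(1 + M) = 2*I + M*(1 + M))
C(5, -3*5 - 5)*217 = (2*5 + (-3*5 - 5)*(1 + (-3*5 - 5)))*217 = (10 + (-15 - 5)*(1 + (-15 - 5)))*217 = (10 - 20*(1 - 20))*217 = (10 - 20*(-19))*217 = (10 + 380)*217 = 390*217 = 84630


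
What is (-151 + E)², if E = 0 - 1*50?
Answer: 40401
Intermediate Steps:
E = -50 (E = 0 - 50 = -50)
(-151 + E)² = (-151 - 50)² = (-201)² = 40401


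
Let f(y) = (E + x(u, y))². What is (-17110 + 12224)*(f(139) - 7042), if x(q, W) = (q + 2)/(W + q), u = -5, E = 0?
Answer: 308907927349/8978 ≈ 3.4407e+7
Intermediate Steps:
x(q, W) = (2 + q)/(W + q)
f(y) = 9/(-5 + y)² (f(y) = (0 + (2 - 5)/(y - 5))² = (0 - 3/(-5 + y))² = (-3/(-5 + y))² = 9/(-5 + y)²)
(-17110 + 12224)*(f(139) - 7042) = (-17110 + 12224)*(9/(-5 + 139)² - 7042) = -4886*(9/134² - 7042) = -4886*(9*(1/17956) - 7042) = -4886*(9/17956 - 7042) = -4886*(-126446143/17956) = 308907927349/8978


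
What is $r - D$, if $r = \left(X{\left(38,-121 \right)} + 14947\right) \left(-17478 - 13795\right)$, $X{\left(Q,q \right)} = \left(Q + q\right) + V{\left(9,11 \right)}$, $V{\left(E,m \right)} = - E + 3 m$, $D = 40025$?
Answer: $-465632449$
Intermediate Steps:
$X{\left(Q,q \right)} = 24 + Q + q$ ($X{\left(Q,q \right)} = \left(Q + q\right) + \left(\left(-1\right) 9 + 3 \cdot 11\right) = \left(Q + q\right) + \left(-9 + 33\right) = \left(Q + q\right) + 24 = 24 + Q + q$)
$r = -465592424$ ($r = \left(\left(24 + 38 - 121\right) + 14947\right) \left(-17478 - 13795\right) = \left(-59 + 14947\right) \left(-31273\right) = 14888 \left(-31273\right) = -465592424$)
$r - D = -465592424 - 40025 = -465632449$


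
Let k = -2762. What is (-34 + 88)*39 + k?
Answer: -656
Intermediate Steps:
(-34 + 88)*39 + k = (-34 + 88)*39 - 2762 = 54*39 - 2762 = 2106 - 2762 = -656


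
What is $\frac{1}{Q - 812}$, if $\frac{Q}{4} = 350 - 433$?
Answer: $- \frac{1}{1144} \approx -0.00087413$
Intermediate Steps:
$Q = -332$ ($Q = 4 \left(350 - 433\right) = 4 \left(-83\right) = -332$)
$\frac{1}{Q - 812} = \frac{1}{-332 - 812} = \frac{1}{-1144} = - \frac{1}{1144}$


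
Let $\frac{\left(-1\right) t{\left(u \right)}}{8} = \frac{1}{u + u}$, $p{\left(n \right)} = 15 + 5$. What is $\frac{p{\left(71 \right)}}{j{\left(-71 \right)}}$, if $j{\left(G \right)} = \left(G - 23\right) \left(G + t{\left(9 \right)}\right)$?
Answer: $\frac{90}{30221} \approx 0.0029781$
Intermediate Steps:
$p{\left(n \right)} = 20$
$t{\left(u \right)} = - \frac{4}{u}$ ($t{\left(u \right)} = - \frac{8}{u + u} = - \frac{8}{2 u} = - 8 \frac{1}{2 u} = - \frac{4}{u}$)
$j{\left(G \right)} = \left(-23 + G\right) \left(- \frac{4}{9} + G\right)$ ($j{\left(G \right)} = \left(G - 23\right) \left(G - \frac{4}{9}\right) = \left(-23 + G\right) \left(G - \frac{4}{9}\right) = \left(-23 + G\right) \left(- \frac{4}{9} + G\right)$)
$\frac{p{\left(71 \right)}}{j{\left(-71 \right)}} = \frac{20}{\frac{92}{9} + \left(-71\right)^{2} - - \frac{14981}{9}} = \frac{20}{\frac{92}{9} + 5041 + \frac{14981}{9}} = \frac{20}{\frac{60442}{9}} = 20 \cdot \frac{9}{60442} = \frac{90}{30221}$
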